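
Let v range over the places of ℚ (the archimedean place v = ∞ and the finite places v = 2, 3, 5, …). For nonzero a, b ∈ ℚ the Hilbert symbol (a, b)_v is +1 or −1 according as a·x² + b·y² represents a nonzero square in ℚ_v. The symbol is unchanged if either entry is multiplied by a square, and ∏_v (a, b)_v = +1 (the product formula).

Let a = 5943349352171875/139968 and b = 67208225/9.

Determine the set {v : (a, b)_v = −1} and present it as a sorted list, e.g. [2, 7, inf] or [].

(a, b) ≡ (57, 2688329) mod (ℚ^×)²; places V = {2, 3, 5, 7, 17, 19, 29, 41, ∞}.
(a,b)_19: α=1, u≡2; β=1, v≡5 (mod 19); (2|19)=-1, (5|19)=+1; sign (−1)^1·-1^1·+1^1 = +1.
(a,b)_3: α=-7, u≡1; β=-2, v≡2 (mod 3); (1|3)=+1, (2|3)=-1; sign (−1)^0·+1^-2·-1^-7 = -1.
(a,b)_29: α=2, u≡7; β=1, v≡15 (mod 29); (7|29)=+1, (15|29)=-1; sign (−1)^0·+1^1·-1^2 = +1.
(a,b)_∞: sgn(57)=+, sgn(2688329)=+, so +1.
(a,b)_17: α=2, u≡11; β=1, v≡14 (mod 17); (11|17)=-1, (14|17)=-1; sign (−1)^0·-1^1·-1^2 = -1.
(a,b)_2: α=-6, β=0; u≡1, v≡1 (mod 8); ε(u)ε(v)=0·0, αω(v)=-6·0, βω(u)=0·0; sum ≡ 0  ⇒  +1.
(a,b)_41: α=2, u≡8; β=1, v≡5 (mod 41); (8|41)=+1, (5|41)=+1; sign (−1)^0·+1^1·+1^2 = +1.
(a,b)_5: α=6, u≡3; β=2, v≡1 (mod 5); (3|5)=-1, (1|5)=+1; sign (−1)^0·-1^2·+1^6 = +1.
(a,b)_7: α=2, u≡1; β=1, v≡5 (mod 7); (1|7)=+1, (5|7)=-1; sign (−1)^0·+1^1·-1^2 = +1.
|Ram(57, 2688329)| = 2, even; anisotropic at {3, 17}.

[3, 17]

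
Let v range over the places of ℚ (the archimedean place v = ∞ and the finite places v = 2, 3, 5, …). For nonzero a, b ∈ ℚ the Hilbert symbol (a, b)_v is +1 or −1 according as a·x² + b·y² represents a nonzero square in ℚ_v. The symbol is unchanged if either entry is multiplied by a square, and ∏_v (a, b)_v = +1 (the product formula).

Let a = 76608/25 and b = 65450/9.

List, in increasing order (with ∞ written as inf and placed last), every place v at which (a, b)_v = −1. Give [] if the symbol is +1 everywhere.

Mod squares: a ≡ 133, b ≡ 2618. Check v ∈ {∞, 2, 3, 5, 7, 11, 17, 19}.
v=7: a=7^1·(≡6), b=7^1·(≡6) mod 7; (6|7)=-1, (6|7)=-1; (−1)^{1·1·3}·(-1)^1·(-1)^1 = -1.
v=19: a=19^1·(≡7), b=19^0·(≡10) mod 19; (7|19)=+1, (10|19)=-1; (−1)^{1·0·9}·(+1)^0·(-1)^1 = -1.
v=∞: 133 > 0 and 2618 > 0  ⇒  (a,b)_∞ = +1.
v=11: a=11^0·(≡5), b=11^1·(≡6) mod 11; (5|11)=+1, (6|11)=-1; (−1)^{0·1·5}·(+1)^1·(-1)^0 = +1.
v=2: v_2(a)=6, v_2(b)=1; units ≡ 5, 5 (mod 8); ε·ε+αω+βω = 0·0+6·1+1·1 ≡ 1  ⇒  (a,b)_2 = -1.
v=17: a=17^0·(≡5), b=17^1·(≡16) mod 17; (5|17)=-1, (16|17)=+1; (−1)^{0·1·8}·(-1)^1·(+1)^0 = -1.
v=3: a=3^2·(≡1), b=3^-2·(≡2) mod 3; (1|3)=+1, (2|3)=-1; (−1)^{2·-2·1}·(+1)^-2·(-1)^2 = +1.
v=5: a=5^-2·(≡3), b=5^2·(≡2) mod 5; (3|5)=-1, (2|5)=-1; (−1)^{-2·2·2}·(-1)^2·(-1)^-2 = +1.
(133, 2618 / ℚ) ramifies at {2, 7, 17, 19}: a division algebra.

[2, 7, 17, 19]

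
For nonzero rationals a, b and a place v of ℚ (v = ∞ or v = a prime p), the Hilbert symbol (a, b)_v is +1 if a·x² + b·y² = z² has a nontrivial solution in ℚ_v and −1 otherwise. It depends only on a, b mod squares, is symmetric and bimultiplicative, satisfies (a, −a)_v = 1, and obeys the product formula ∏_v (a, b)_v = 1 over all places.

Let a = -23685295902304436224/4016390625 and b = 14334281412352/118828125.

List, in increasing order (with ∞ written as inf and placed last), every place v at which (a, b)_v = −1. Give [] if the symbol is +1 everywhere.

[11, 17]

Mod squares: a ≡ -31, b ≡ 550715. Check v ∈ {∞, 2, 3, 5, 11, 13, 17, 19, 23, 31}.
v=23: a=23^0·(≡7), b=23^2·(≡12) mod 23; (7|23)=-1, (12|23)=+1; (−1)^{0·2·11}·(-1)^2·(+1)^0 = +1.
v=11: a=11^2·(≡2), b=11^1·(≡4) mod 11; (2|11)=-1, (4|11)=+1; (−1)^{2·1·5}·(-1)^1·(+1)^2 = -1.
v=∞: -31 < 0 and 550715 > 0  ⇒  (a,b)_∞ = +1.
v=3: a=3^-2·(≡2), b=3^-2·(≡2) mod 3; (2|3)=-1, (2|3)=-1; (−1)^{-2·-2·1}·(-1)^-2·(-1)^-2 = +1.
v=17: a=17^2·(≡6), b=17^1·(≡3) mod 17; (6|17)=-1, (3|17)=-1; (−1)^{2·1·8}·(-1)^1·(-1)^2 = -1.
v=13: a=13^-4·(≡5), b=13^-2·(≡10) mod 13; (5|13)=-1, (10|13)=+1; (−1)^{-4·-2·6}·(-1)^-2·(+1)^-4 = +1.
v=19: a=19^2·(≡4), b=19^1·(≡8) mod 19; (4|19)=+1, (8|19)=-1; (−1)^{2·1·9}·(+1)^1·(-1)^2 = +1.
v=5: a=5^-6·(≡4), b=5^-7·(≡2) mod 5; (4|5)=+1, (2|5)=-1; (−1)^{-6·-7·2}·(+1)^-7·(-1)^-6 = +1.
v=31: a=31^5·(≡3), b=31^3·(≡18) mod 31; (3|31)=-1, (18|31)=+1; (−1)^{5·3·15}·(-1)^3·(+1)^5 = +1.
v=2: v_2(a)=16, v_2(b)=8; units ≡ 1, 3 (mod 8); ε·ε+αω+βω = 0·1+16·1+8·0 ≡ 0  ⇒  (a,b)_2 = +1.
|Ram(-31, 550715)| = 2, even; anisotropic at {11, 17}.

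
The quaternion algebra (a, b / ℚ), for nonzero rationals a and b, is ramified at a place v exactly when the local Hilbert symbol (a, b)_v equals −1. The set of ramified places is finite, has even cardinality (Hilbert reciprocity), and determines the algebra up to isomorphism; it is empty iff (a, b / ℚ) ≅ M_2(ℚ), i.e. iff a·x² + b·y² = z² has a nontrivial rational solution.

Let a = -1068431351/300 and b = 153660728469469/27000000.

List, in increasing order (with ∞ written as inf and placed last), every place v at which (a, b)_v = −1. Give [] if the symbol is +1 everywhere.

[2, 3, 19, 37]

(a, b) ≡ (-35853, 22287) mod (ℚ^×)²; places V = {2, 3, 5, 13, 17, 19, 23, 37, ∞}.
(a,b)_∞: sgn(-35853)=−, sgn(22287)=+, so +1.
(a,b)_5: α=-2, u≡2; β=-6, v≡3 (mod 5); (2|5)=-1, (3|5)=-1; sign (−1)^0·-1^-6·-1^-2 = +1.
(a,b)_2: α=-2, β=-6; u≡3, v≡7 (mod 8); ε(u)ε(v)=1·1, αω(v)=-2·0, βω(u)=-6·1; sum ≡ 1  ⇒  -1.
(a,b)_23: α=2, u≡3; β=3, v≡9 (mod 23); (3|23)=+1, (9|23)=+1; sign (−1)^0·+1^3·+1^2 = +1.
(a,b)_37: α=1, u≡4; β=2, v≡18 (mod 37); (4|37)=+1, (18|37)=-1; sign (−1)^0·+1^2·-1^1 = -1.
(a,b)_17: α=1, u≡15; β=1, v≡16 (mod 17); (15|17)=+1, (16|17)=+1; sign (−1)^0·+1^1·+1^1 = +1.
(a,b)_3: α=-1, u≡1; β=-3, v≡1 (mod 3); (1|3)=+1, (1|3)=+1; sign (−1)^1·+1^-3·+1^-1 = -1.
(a,b)_19: α=1, u≡3; β=1, v≡8 (mod 19); (3|19)=-1, (8|19)=-1; sign (−1)^1·-1^1·-1^1 = -1.
(a,b)_13: α=2, u≡3; β=4, v≡8 (mod 13); (3|13)=+1, (8|13)=-1; sign (−1)^0·+1^4·-1^2 = +1.
(-35853, 22287 / ℚ) ramifies at {2, 3, 19, 37}: a division algebra.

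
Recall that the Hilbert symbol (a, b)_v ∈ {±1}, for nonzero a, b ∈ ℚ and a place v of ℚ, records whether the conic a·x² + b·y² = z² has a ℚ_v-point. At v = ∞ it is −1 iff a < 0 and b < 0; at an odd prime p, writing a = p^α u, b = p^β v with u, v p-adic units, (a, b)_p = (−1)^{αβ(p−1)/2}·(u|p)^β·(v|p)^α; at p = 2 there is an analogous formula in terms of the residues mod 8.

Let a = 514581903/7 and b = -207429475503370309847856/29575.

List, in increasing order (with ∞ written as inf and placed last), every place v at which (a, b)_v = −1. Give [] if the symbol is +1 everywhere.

[3, 7, 11, 37, 41, 43]

(a, b) ≡ (367521, -407253) mod (ℚ^×)²; places V = {2, 3, 5, 7, 11, 13, 37, 41, 43, ∞}.
(a,b)_5: α=0, u≡4; β=-2, v≡3 (mod 5); (4|5)=+1, (3|5)=-1; sign (−1)^0·+1^-2·-1^0 = +1.
(a,b)_3: α=5, u≡2; β=13, v≡2 (mod 3); (2|3)=-1, (2|3)=-1; sign (−1)^1·-1^13·-1^5 = -1.
(a,b)_13: α=0, u≡8; β=-2, v≡6 (mod 13); (8|13)=-1, (6|13)=-1; sign (−1)^0·-1^-2·-1^0 = +1.
(a,b)_37: α=1, u≡19; β=4, v≡2 (mod 37); (19|37)=-1, (2|37)=-1; sign (−1)^0·-1^4·-1^1 = -1.
(a,b)_∞: sgn(367521)=+, sgn(-407253)=−, so +1.
(a,b)_11: α=3, u≡1; β=3, v≡4 (mod 11); (1|11)=+1, (4|11)=+1; sign (−1)^1·+1^3·+1^3 = -1.
(a,b)_7: α=-1, u≡3; β=-1, v≡3 (mod 7); (3|7)=-1, (3|7)=-1; sign (−1)^1·-1^-1·-1^-1 = -1.
(a,b)_41: α=0, u≡30; β=1, v≡22 (mod 41); (30|41)=-1, (22|41)=-1; sign (−1)^0·-1^1·-1^0 = -1.
(a,b)_43: α=1, u≡5; β=3, v≡39 (mod 43); (5|43)=-1, (39|43)=-1; sign (−1)^1·-1^3·-1^1 = -1.
(a,b)_2: α=0, β=4; u≡1, v≡3 (mod 8); ε(u)ε(v)=0·1, αω(v)=0·1, βω(u)=4·0; sum ≡ 0  ⇒  +1.
(367521, -407253 / ℚ) ramifies at {3, 7, 11, 37, 41, 43}: a division algebra.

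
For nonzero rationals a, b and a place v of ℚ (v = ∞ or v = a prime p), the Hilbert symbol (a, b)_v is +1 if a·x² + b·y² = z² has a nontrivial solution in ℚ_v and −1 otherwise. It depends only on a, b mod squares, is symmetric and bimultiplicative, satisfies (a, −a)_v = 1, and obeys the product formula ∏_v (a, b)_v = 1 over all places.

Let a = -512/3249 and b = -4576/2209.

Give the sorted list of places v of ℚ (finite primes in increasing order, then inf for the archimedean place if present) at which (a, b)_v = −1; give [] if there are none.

[13, inf]

Mod squares: a ≡ -2, b ≡ -286. Check v ∈ {∞, 2, 3, 11, 13, 19, 47}.
v=19: a=19^-2·(≡17), b=19^0·(≡12) mod 19; (17|19)=+1, (12|19)=-1; (−1)^{-2·0·9}·(+1)^0·(-1)^-2 = +1.
v=3: a=3^-2·(≡1), b=3^0·(≡2) mod 3; (1|3)=+1, (2|3)=-1; (−1)^{-2·0·1}·(+1)^0·(-1)^-2 = +1.
v=2: v_2(a)=9, v_2(b)=5; units ≡ 7, 1 (mod 8); ε·ε+αω+βω = 1·0+9·0+5·0 ≡ 0  ⇒  (a,b)_2 = +1.
v=∞: -2 < 0 and -286 < 0  ⇒  (a,b)_∞ = -1.
v=13: a=13^0·(≡5), b=13^1·(≡1) mod 13; (5|13)=-1, (1|13)=+1; (−1)^{0·1·6}·(-1)^1·(+1)^0 = -1.
v=11: a=11^0·(≡4), b=11^1·(≡10) mod 11; (4|11)=+1, (10|11)=-1; (−1)^{0·1·5}·(+1)^1·(-1)^0 = +1.
v=47: a=47^0·(≡40), b=47^-2·(≡30) mod 47; (40|47)=-1, (30|47)=-1; (−1)^{0·-2·23}·(-1)^-2·(-1)^0 = +1.
|Ram(-2, -286)| = 2, even; anisotropic at {13, ∞}.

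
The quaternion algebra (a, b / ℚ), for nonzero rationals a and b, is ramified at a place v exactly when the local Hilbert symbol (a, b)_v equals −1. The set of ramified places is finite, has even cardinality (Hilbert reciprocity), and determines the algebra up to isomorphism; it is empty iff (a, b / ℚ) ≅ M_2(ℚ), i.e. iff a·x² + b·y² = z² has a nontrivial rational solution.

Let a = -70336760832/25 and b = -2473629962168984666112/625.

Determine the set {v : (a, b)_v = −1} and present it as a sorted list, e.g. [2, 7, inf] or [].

Mod squares: a ≡ -848003, b ≡ -2. Check v ∈ {∞, 2, 3, 5, 13, 37, 41, 43}.
v=37: a=37^1·(≡36), b=37^2·(≡18) mod 37; (36|37)=+1, (18|37)=-1; (−1)^{1·2·18}·(+1)^2·(-1)^1 = -1.
v=3: a=3^4·(≡1), b=3^8·(≡1) mod 3; (1|3)=+1, (1|3)=+1; (−1)^{4·8·1}·(+1)^8·(+1)^4 = +1.
v=2: v_2(a)=10, v_2(b)=19; units ≡ 5, 7 (mod 8); ε·ε+αω+βω = 0·1+10·0+19·1 ≡ 1  ⇒  (a,b)_2 = -1.
v=43: a=43^1·(≡17), b=43^2·(≡6) mod 43; (17|43)=+1, (6|43)=+1; (−1)^{1·2·21}·(+1)^2·(+1)^1 = +1.
v=∞: -848003 < 0 and -2 < 0  ⇒  (a,b)_∞ = -1.
v=13: a=13^1·(≡1), b=13^2·(≡6) mod 13; (1|13)=+1, (6|13)=-1; (−1)^{1·2·6}·(+1)^2·(-1)^1 = -1.
v=5: a=5^-2·(≡3), b=5^-4·(≡3) mod 5; (3|5)=-1, (3|5)=-1; (−1)^{-2·-4·2}·(-1)^-4·(-1)^-2 = +1.
v=41: a=41^1·(≡14), b=41^2·(≡25) mod 41; (14|41)=-1, (25|41)=+1; (−1)^{1·2·20}·(-1)^2·(+1)^1 = +1.
(-848003, -2 / ℚ) ramifies at {2, 13, 37, ∞}: a division algebra.

[2, 13, 37, inf]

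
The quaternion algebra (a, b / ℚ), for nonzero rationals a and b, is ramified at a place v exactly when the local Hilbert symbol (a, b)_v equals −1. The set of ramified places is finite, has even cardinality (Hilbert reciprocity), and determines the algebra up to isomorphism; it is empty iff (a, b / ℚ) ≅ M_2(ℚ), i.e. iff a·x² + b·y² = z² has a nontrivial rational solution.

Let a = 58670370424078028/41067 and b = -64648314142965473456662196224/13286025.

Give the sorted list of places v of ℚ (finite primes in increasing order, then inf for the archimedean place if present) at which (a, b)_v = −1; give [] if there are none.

[3, 29, 37, 41]

Mod squares: a ≡ 1451769, b ≡ -19. Check v ∈ {∞, 2, 3, 5, 7, 11, 13, 17, 19, 29, 37, 41}.
v=5: a=5^0·(≡4), b=5^-2·(≡1) mod 5; (4|5)=+1, (1|5)=+1; (−1)^{0·-2·2}·(+1)^-2·(+1)^0 = +1.
v=2: v_2(a)=2, v_2(b)=12; units ≡ 1, 5 (mod 8); ε·ε+αω+βω = 0·0+2·1+12·0 ≡ 0  ⇒  (a,b)_2 = +1.
v=7: a=7^4·(≡4), b=7^6·(≡1) mod 7; (4|7)=+1, (1|7)=+1; (−1)^{4·6·3}·(+1)^6·(+1)^4 = +1.
v=37: a=37^1·(≡22), b=37^2·(≡22) mod 37; (22|37)=-1, (22|37)=-1; (−1)^{1·2·18}·(-1)^2·(-1)^1 = -1.
v=13: a=13^-2·(≡2), b=13^0·(≡11) mod 13; (2|13)=-1, (11|13)=-1; (−1)^{-2·0·6}·(-1)^0·(-1)^-2 = +1.
v=29: a=29^1·(≡5), b=29^2·(≡12) mod 29; (5|29)=+1, (12|29)=-1; (−1)^{1·2·14}·(+1)^2·(-1)^1 = -1.
v=11: a=11^3·(≡5), b=11^2·(≡5) mod 11; (5|11)=+1, (5|11)=+1; (−1)^{3·2·5}·(+1)^2·(+1)^3 = +1.
v=17: a=17^2·(≡5), b=17^4·(≡15) mod 17; (5|17)=-1, (15|17)=+1; (−1)^{2·4·8}·(-1)^4·(+1)^2 = +1.
v=3: a=3^-5·(≡2), b=3^-12·(≡2) mod 3; (2|3)=-1, (2|3)=-1; (−1)^{-5·-12·1}·(-1)^-12·(-1)^-5 = -1.
v=19: a=19^2·(≡17), b=19^3·(≡15) mod 19; (17|19)=+1, (15|19)=-1; (−1)^{2·3·9}·(+1)^3·(-1)^2 = +1.
v=∞: 1451769 > 0 and -19 < 0  ⇒  (a,b)_∞ = +1.
v=41: a=41^1·(≡11), b=41^2·(≡14) mod 41; (11|41)=-1, (14|41)=-1; (−1)^{1·2·20}·(-1)^2·(-1)^1 = -1.
Ram(1451769, -19) = {3, 29, 37, 41}; no ℚ_3-point on the conic.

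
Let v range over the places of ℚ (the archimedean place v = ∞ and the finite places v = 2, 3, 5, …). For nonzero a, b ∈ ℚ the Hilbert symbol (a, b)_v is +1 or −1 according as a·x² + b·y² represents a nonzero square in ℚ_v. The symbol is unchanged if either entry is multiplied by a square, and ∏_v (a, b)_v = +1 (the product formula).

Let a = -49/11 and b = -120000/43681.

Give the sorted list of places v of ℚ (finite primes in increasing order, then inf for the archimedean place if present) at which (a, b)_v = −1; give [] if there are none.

[11, inf]

Mod squares: a ≡ -11, b ≡ -3. Check v ∈ {∞, 2, 3, 5, 7, 11, 19}.
v=11: a=11^-1·(≡6), b=11^-2·(≡6) mod 11; (6|11)=-1, (6|11)=-1; (−1)^{-1·-2·5}·(-1)^-2·(-1)^-1 = -1.
v=∞: -11 < 0 and -3 < 0  ⇒  (a,b)_∞ = -1.
v=5: a=5^0·(≡1), b=5^4·(≡3) mod 5; (1|5)=+1, (3|5)=-1; (−1)^{0·4·2}·(+1)^4·(-1)^0 = +1.
v=3: a=3^0·(≡1), b=3^1·(≡2) mod 3; (1|3)=+1, (2|3)=-1; (−1)^{0·1·1}·(+1)^1·(-1)^0 = +1.
v=2: v_2(a)=0, v_2(b)=6; units ≡ 5, 5 (mod 8); ε·ε+αω+βω = 0·0+0·1+6·1 ≡ 0  ⇒  (a,b)_2 = +1.
v=7: a=7^2·(≡5), b=7^0·(≡1) mod 7; (5|7)=-1, (1|7)=+1; (−1)^{2·0·3}·(-1)^0·(+1)^2 = +1.
v=19: a=19^0·(≡18), b=19^-2·(≡6) mod 19; (18|19)=-1, (6|19)=+1; (−1)^{0·-2·9}·(-1)^-2·(+1)^0 = +1.
(-11, -3 / ℚ) ramifies at {11, ∞}: a division algebra.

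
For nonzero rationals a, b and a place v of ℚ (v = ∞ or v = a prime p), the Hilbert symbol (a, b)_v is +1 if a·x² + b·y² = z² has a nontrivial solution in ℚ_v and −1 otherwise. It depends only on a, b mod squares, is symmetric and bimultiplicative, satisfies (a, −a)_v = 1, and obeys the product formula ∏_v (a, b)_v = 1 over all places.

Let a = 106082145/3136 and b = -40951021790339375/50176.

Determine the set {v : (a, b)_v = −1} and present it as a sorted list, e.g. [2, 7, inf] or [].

Mod squares: a ≡ 69745, b ≡ -23. Check v ∈ {∞, 2, 3, 5, 7, 11, 13, 23, 29, 37}.
v=3: a=3^2·(≡1), b=3^0·(≡1) mod 3; (1|3)=+1, (1|3)=+1; (−1)^{2·0·1}·(+1)^0·(+1)^2 = +1.
v=29: a=29^1·(≡8), b=29^2·(≡6) mod 29; (8|29)=-1, (6|29)=+1; (−1)^{1·2·14}·(-1)^2·(+1)^1 = +1.
v=2: v_2(a)=-6, v_2(b)=-10; units ≡ 1, 1 (mod 8); ε·ε+αω+βω = 0·0+-6·0+-10·0 ≡ 0  ⇒  (a,b)_2 = +1.
v=13: a=13^3·(≡1), b=13^2·(≡10) mod 13; (1|13)=+1, (10|13)=+1; (−1)^{3·2·6}·(+1)^2·(+1)^3 = +1.
v=7: a=7^-2·(≡1), b=7^-2·(≡3) mod 7; (1|7)=+1, (3|7)=-1; (−1)^{-2·-2·3}·(+1)^-2·(-1)^-2 = +1.
v=5: a=5^1·(≡4), b=5^4·(≡2) mod 5; (4|5)=+1, (2|5)=-1; (−1)^{1·4·2}·(+1)^4·(-1)^1 = -1.
v=∞: 69745 > 0 and -23 < 0  ⇒  (a,b)_∞ = +1.
v=37: a=37^1·(≡5), b=37^2·(≡35) mod 37; (5|37)=-1, (35|37)=-1; (−1)^{1·2·18}·(-1)^2·(-1)^1 = -1.
v=11: a=11^0·(≡4), b=11^4·(≡7) mod 11; (4|11)=+1, (7|11)=-1; (−1)^{0·4·5}·(+1)^4·(-1)^0 = +1.
v=23: a=23^0·(≡12), b=23^1·(≡22) mod 23; (12|23)=+1, (22|23)=-1; (−1)^{0·1·11}·(+1)^1·(-1)^0 = +1.
Ram(69745, -23) = {5, 37}; no ℚ_5-point on the conic.

[5, 37]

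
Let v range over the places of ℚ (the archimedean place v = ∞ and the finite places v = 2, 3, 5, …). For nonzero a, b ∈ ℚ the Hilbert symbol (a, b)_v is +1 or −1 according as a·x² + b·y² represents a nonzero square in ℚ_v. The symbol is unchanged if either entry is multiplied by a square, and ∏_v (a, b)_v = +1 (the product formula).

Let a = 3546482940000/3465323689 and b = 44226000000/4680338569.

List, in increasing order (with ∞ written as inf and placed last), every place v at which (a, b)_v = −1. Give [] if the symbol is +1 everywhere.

Mod squares: a ≡ 6006, b ≡ 546. Check v ∈ {∞, 2, 3, 5, 7, 11, 13, 37, 43}.
v=2: v_2(a)=5, v_2(b)=7; units ≡ 3, 1 (mod 8); ε·ε+αω+βω = 1·0+5·0+7·1 ≡ 1  ⇒  (a,b)_2 = -1.
v=7: a=7^1·(≡4), b=7^1·(≡1) mod 7; (4|7)=+1, (1|7)=+1; (−1)^{1·1·3}·(+1)^1·(+1)^1 = -1.
v=11: a=11^1·(≡6), b=11^0·(≡10) mod 11; (6|11)=-1, (10|11)=-1; (−1)^{1·0·5}·(-1)^0·(-1)^1 = -1.
v=37: a=37^-4·(≡27), b=37^-2·(≡11) mod 37; (27|37)=+1, (11|37)=+1; (−1)^{-4·-2·18}·(+1)^-2·(+1)^-4 = +1.
v=5: a=5^4·(≡1), b=5^6·(≡1) mod 5; (1|5)=+1, (1|5)=+1; (−1)^{4·6·2}·(+1)^6·(+1)^4 = +1.
v=13: a=13^1·(≡7), b=13^1·(≡10) mod 13; (7|13)=-1, (10|13)=+1; (−1)^{1·1·6}·(-1)^1·(+1)^1 = -1.
v=∞: 6006 > 0 and 546 > 0  ⇒  (a,b)_∞ = +1.
v=3: a=3^11·(≡1), b=3^5·(≡2) mod 3; (1|3)=+1, (2|3)=-1; (−1)^{11·5·1}·(+1)^5·(-1)^11 = +1.
v=43: a=43^-2·(≡42), b=43^-4·(≡19) mod 43; (42|43)=-1, (19|43)=-1; (−1)^{-2·-4·21}·(-1)^-4·(-1)^-2 = +1.
Ram(6006, 546) = {2, 7, 11, 13}; no ℚ_2-point on the conic.

[2, 7, 11, 13]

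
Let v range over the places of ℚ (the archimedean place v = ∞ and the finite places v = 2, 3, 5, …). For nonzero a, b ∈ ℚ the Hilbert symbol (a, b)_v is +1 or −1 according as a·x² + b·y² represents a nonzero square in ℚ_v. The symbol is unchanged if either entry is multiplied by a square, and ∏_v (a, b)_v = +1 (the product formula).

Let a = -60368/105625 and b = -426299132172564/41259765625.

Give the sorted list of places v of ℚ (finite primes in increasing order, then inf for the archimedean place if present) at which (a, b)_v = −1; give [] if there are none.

[2, 7, 29, inf]

Mod squares: a ≡ -77, b ≡ -29. Check v ∈ {∞, 2, 3, 5, 7, 11, 13, 23, 29}.
v=23: a=23^0·(≡11), b=23^2·(≡10) mod 23; (11|23)=-1, (10|23)=-1; (−1)^{0·2·11}·(-1)^2·(-1)^0 = +1.
v=29: a=29^0·(≡18), b=29^1·(≡13) mod 29; (18|29)=-1, (13|29)=+1; (−1)^{0·1·14}·(-1)^1·(+1)^0 = -1.
v=11: a=11^1·(≡4), b=11^0·(≡9) mod 11; (4|11)=+1, (9|11)=+1; (−1)^{1·0·5}·(+1)^0·(+1)^1 = +1.
v=5: a=5^-4·(≡3), b=5^-12·(≡4) mod 5; (3|5)=-1, (4|5)=+1; (−1)^{-4·-12·2}·(-1)^-12·(+1)^-4 = +1.
v=∞: -77 < 0 and -29 < 0  ⇒  (a,b)_∞ = -1.
v=3: a=3^0·(≡1), b=3^10·(≡1) mod 3; (1|3)=+1, (1|3)=+1; (−1)^{0·10·1}·(+1)^10·(+1)^0 = +1.
v=2: v_2(a)=4, v_2(b)=2; units ≡ 3, 3 (mod 8); ε·ε+αω+βω = 1·1+4·1+2·1 ≡ 1  ⇒  (a,b)_2 = -1.
v=13: a=13^-2·(≡4), b=13^-2·(≡12) mod 13; (4|13)=+1, (12|13)=+1; (−1)^{-2·-2·6}·(+1)^-2·(+1)^-2 = +1.
v=7: a=7^3·(≡3), b=7^6·(≡6) mod 7; (3|7)=-1, (6|7)=-1; (−1)^{3·6·3}·(-1)^6·(-1)^3 = -1.
|Ram(-77, -29)| = 4, even; anisotropic at {2, 7, 29, ∞}.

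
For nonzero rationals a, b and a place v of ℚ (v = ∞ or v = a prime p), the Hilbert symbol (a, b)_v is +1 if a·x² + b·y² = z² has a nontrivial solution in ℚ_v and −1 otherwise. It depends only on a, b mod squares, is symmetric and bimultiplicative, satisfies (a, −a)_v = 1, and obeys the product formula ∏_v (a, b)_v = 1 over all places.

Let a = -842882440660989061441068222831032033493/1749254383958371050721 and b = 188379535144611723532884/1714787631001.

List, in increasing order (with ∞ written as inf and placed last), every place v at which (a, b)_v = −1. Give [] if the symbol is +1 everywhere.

[3, 23, 29, 37]

(a, b) ≡ (-4614973, 69) mod (ℚ^×)²; places V = {2, 3, 7, 11, 17, 19, 23, 29, 37, 41, ∞}.
(a,b)_23: α=5, u≡3; β=3, v≡3 (mod 23); (3|23)=+1, (3|23)=+1; sign (−1)^1·+1^3·+1^5 = -1.
(a,b)_7: α=4, u≡2; β=0, v≡3 (mod 7); (2|7)=+1, (3|7)=-1; sign (−1)^0·+1^0·-1^4 = +1.
(a,b)_17: α=7, u≡13; β=4, v≡4 (mod 17); (13|17)=+1, (4|17)=+1; sign (−1)^0·+1^4·+1^7 = +1.
(a,b)_29: α=3, u≡12; β=2, v≡3 (mod 29); (12|29)=-1, (3|29)=-1; sign (−1)^0·-1^2·-1^3 = -1.
(a,b)_∞: sgn(-4614973)=−, sgn(69)=+, so +1.
(a,b)_19: α=-4, u≡15; β=-2, v≡8 (mod 19); (15|19)=-1, (8|19)=-1; sign (−1)^0·-1^-2·-1^-4 = +1.
(a,b)_11: α=3, u≡10; β=2, v≡9 (mod 11); (10|11)=-1, (9|11)=+1; sign (−1)^0·-1^2·+1^3 = +1.
(a,b)_37: α=5, u≡35; β=4, v≡31 (mod 37); (35|37)=-1, (31|37)=-1; sign (−1)^0·-1^4·-1^5 = -1.
(a,b)_3: α=10, u≡2; β=5, v≡2 (mod 3); (2|3)=-1, (2|3)=-1; sign (−1)^0·-1^5·-1^10 = -1.
(a,b)_41: α=-10, u≡28; β=-6, v≡26 (mod 41); (28|41)=-1, (26|41)=-1; sign (−1)^0·-1^-6·-1^-10 = +1.
(a,b)_2: α=0, β=2; u≡3, v≡5 (mod 8); ε(u)ε(v)=1·0, αω(v)=0·1, βω(u)=2·1; sum ≡ 0  ⇒  +1.
|Ram(-4614973, 69)| = 4, even; anisotropic at {3, 23, 29, 37}.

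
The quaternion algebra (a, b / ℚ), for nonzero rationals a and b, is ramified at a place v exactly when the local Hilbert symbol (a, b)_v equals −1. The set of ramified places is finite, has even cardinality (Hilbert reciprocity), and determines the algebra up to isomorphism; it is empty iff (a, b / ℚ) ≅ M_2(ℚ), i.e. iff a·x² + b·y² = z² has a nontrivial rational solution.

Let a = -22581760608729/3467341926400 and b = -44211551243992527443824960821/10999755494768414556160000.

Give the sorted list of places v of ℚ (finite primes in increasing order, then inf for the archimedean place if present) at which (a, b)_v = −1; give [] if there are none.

[2, inf]

Mod squares: a ≡ -1, b ≡ -29. Check v ∈ {∞, 2, 3, 5, 7, 11, 13, 17, 23, 29}.
v=23: a=23^-4·(≡14), b=23^-6·(≡22) mod 23; (14|23)=-1, (22|23)=-1; (−1)^{-4·-6·11}·(-1)^-6·(-1)^-4 = +1.
v=2: v_2(a)=-12, v_2(b)=-26; units ≡ 7, 3 (mod 8); ε·ε+αω+βω = 1·1+-12·1+-26·0 ≡ 1  ⇒  (a,b)_2 = -1.
v=∞: -1 < 0 and -29 < 0  ⇒  (a,b)_∞ = -1.
v=11: a=11^-2·(≡8), b=11^-6·(≡3) mod 11; (8|11)=-1, (3|11)=+1; (−1)^{-2·-6·5}·(-1)^-6·(+1)^-2 = +1.
v=5: a=5^-2·(≡1), b=5^-4·(≡4) mod 5; (1|5)=+1, (4|5)=+1; (−1)^{-2·-4·2}·(+1)^-4·(+1)^-2 = +1.
v=29: a=29^2·(≡16), b=29^3·(≡20) mod 29; (16|29)=+1, (20|29)=+1; (−1)^{2·3·14}·(+1)^3·(+1)^2 = +1.
v=7: a=7^2·(≡3), b=7^2·(≡6) mod 7; (3|7)=-1, (6|7)=-1; (−1)^{2·2·3}·(-1)^2·(-1)^2 = +1.
v=3: a=3^8·(≡2), b=3^22·(≡1) mod 3; (2|3)=-1, (1|3)=+1; (−1)^{8·22·1}·(-1)^22·(+1)^8 = +1.
v=13: a=13^0·(≡3), b=13^2·(≡3) mod 13; (3|13)=+1, (3|13)=+1; (−1)^{0·2·6}·(+1)^2·(+1)^0 = +1.
v=17: a=17^4·(≡13), b=17^8·(≡6) mod 17; (13|17)=+1, (6|17)=-1; (−1)^{4·8·8}·(+1)^8·(-1)^4 = +1.
Ram(-1, -29) = {2, ∞}; no ℚ_2-point on the conic.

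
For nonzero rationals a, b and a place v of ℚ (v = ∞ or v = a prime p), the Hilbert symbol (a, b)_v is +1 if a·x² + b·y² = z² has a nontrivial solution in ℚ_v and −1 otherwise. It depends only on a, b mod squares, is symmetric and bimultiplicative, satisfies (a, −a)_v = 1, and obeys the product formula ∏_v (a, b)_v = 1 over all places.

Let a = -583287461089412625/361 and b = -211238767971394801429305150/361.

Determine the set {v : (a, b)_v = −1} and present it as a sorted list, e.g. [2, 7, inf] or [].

Mod squares: a ≡ -7905, b ≡ -23374. Check v ∈ {∞, 2, 3, 5, 7, 13, 17, 19, 29, 31}.
v=∞: -7905 < 0 and -23374 < 0  ⇒  (a,b)_∞ = -1.
v=31: a=31^3·(≡12), b=31^5·(≡22) mod 31; (12|31)=-1, (22|31)=-1; (−1)^{3·5·15}·(-1)^5·(-1)^3 = -1.
v=5: a=5^3·(≡4), b=5^2·(≡4) mod 5; (4|5)=+1, (4|5)=+1; (−1)^{3·2·2}·(+1)^2·(+1)^3 = +1.
v=19: a=19^-2·(≡8), b=19^-2·(≡8) mod 19; (8|19)=-1, (8|19)=-1; (−1)^{-2·-2·9}·(-1)^-2·(-1)^-2 = +1.
v=29: a=29^2·(≡21), b=29^3·(≡9) mod 29; (21|29)=-1, (9|29)=+1; (−1)^{2·3·14}·(-1)^3·(+1)^2 = -1.
v=7: a=7^4·(≡6), b=7^6·(≡3) mod 7; (6|7)=-1, (3|7)=-1; (−1)^{4·6·3}·(-1)^6·(-1)^4 = +1.
v=3: a=3^3·(≡2), b=3^4·(≡2) mod 3; (2|3)=-1, (2|3)=-1; (−1)^{3·4·1}·(-1)^4·(-1)^3 = -1.
v=13: a=13^2·(≡9), b=13^3·(≡4) mod 13; (9|13)=+1, (4|13)=+1; (−1)^{2·3·6}·(+1)^3·(+1)^2 = +1.
v=17: a=17^1·(≡11), b=17^2·(≡8) mod 17; (11|17)=-1, (8|17)=+1; (−1)^{1·2·8}·(-1)^2·(+1)^1 = +1.
v=2: v_2(a)=0, v_2(b)=1; units ≡ 7, 1 (mod 8); ε·ε+αω+βω = 1·0+0·0+1·0 ≡ 0  ⇒  (a,b)_2 = +1.
|Ram(-7905, -23374)| = 4, even; anisotropic at {3, 29, 31, ∞}.

[3, 29, 31, inf]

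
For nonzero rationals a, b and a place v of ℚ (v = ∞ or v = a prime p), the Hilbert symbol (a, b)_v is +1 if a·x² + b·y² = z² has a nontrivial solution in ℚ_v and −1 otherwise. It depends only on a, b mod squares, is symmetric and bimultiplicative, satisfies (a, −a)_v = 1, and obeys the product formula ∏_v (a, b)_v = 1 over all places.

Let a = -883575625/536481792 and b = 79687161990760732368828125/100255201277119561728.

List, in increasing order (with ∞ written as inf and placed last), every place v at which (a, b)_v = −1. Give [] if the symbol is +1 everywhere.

(a, b) ≡ (-33, 15) mod (ℚ^×)²; places V = {2, 3, 5, 7, 11, 19, 29, 41, ∞}.
(a,b)_2: α=-12, β=-32; u≡7, v≡7 (mod 8); ε(u)ε(v)=1·1, αω(v)=-12·0, βω(u)=-32·0; sum ≡ 1  ⇒  -1.
(a,b)_∞: sgn(-33)=−, sgn(15)=+, so +1.
(a,b)_11: α=-1, u≡10; β=-4, v≡3 (mod 11); (10|11)=-1, (3|11)=+1; sign (−1)^0·-1^-4·+1^-1 = +1.
(a,b)_7: α=-2, u≡2; β=0, v≡1 (mod 7); (2|7)=+1, (1|7)=+1; sign (−1)^0·+1^0·+1^-2 = +1.
(a,b)_5: α=4, u≡2; β=7, v≡2 (mod 5); (2|5)=-1, (2|5)=-1; sign (−1)^0·-1^7·-1^4 = -1.
(a,b)_19: α=0, u≡6; β=2, v≡14 (mod 19); (6|19)=+1, (14|19)=-1; sign (−1)^0·+1^2·-1^0 = +1.
(a,b)_3: α=-5, u≡1; β=-13, v≡2 (mod 3); (1|3)=+1, (2|3)=-1; sign (−1)^1·+1^-13·-1^-5 = +1.
(a,b)_41: α=2, u≡21; β=6, v≡3 (mod 41); (21|41)=+1, (3|41)=-1; sign (−1)^0·+1^6·-1^2 = +1.
(a,b)_29: α=2, u≡4; β=6, v≡21 (mod 29); (4|29)=+1, (21|29)=-1; sign (−1)^0·+1^6·-1^2 = +1.
|Ram(-33, 15)| = 2, even; anisotropic at {2, 5}.

[2, 5]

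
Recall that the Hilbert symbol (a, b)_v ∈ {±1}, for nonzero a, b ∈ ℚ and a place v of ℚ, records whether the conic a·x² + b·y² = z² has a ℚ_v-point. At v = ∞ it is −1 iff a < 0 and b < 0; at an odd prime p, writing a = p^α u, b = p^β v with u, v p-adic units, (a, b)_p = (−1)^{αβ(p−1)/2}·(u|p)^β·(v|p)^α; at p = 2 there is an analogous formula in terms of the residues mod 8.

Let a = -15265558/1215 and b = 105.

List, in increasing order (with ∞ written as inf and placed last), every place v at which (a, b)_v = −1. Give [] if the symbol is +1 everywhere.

(a, b) ≡ (-330, 105) mod (ℚ^×)²; places V = {2, 3, 5, 7, 11, 17, ∞}.
(a,b)_∞: sgn(-330)=−, sgn(105)=+, so +1.
(a,b)_11: α=1, u≡3; β=0, v≡6 (mod 11); (3|11)=+1, (6|11)=-1; sign (−1)^0·+1^0·-1^1 = -1.
(a,b)_3: α=-5, u≡1; β=1, v≡2 (mod 3); (1|3)=+1, (2|3)=-1; sign (−1)^1·+1^1·-1^-5 = +1.
(a,b)_2: α=1, β=0; u≡3, v≡1 (mod 8); ε(u)ε(v)=1·0, αω(v)=1·0, βω(u)=0·1; sum ≡ 0  ⇒  +1.
(a,b)_5: α=-1, u≡4; β=1, v≡1 (mod 5); (4|5)=+1, (1|5)=+1; sign (−1)^0·+1^1·+1^-1 = +1.
(a,b)_17: α=2, u≡6; β=0, v≡3 (mod 17); (6|17)=-1, (3|17)=-1; sign (−1)^0·-1^0·-1^2 = +1.
(a,b)_7: α=4, u≡3; β=1, v≡1 (mod 7); (3|7)=-1, (1|7)=+1; sign (−1)^0·-1^1·+1^4 = -1.
|Ram(-330, 105)| = 2, even; anisotropic at {7, 11}.

[7, 11]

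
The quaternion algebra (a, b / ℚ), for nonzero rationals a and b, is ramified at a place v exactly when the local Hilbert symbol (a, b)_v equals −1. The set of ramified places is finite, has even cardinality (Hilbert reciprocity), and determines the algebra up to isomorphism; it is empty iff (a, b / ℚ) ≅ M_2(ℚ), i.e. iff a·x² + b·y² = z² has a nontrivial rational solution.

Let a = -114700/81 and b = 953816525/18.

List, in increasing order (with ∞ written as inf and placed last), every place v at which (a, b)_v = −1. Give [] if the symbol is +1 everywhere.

(a, b) ≡ (-1147, 58) mod (ℚ^×)²; places V = {2, 3, 5, 29, 31, 37, ∞}.
(a,b)_∞: sgn(-1147)=−, sgn(58)=+, so +1.
(a,b)_29: α=0, u≡25; β=1, v≡14 (mod 29); (25|29)=+1, (14|29)=-1; sign (−1)^0·+1^1·-1^0 = +1.
(a,b)_2: α=2, β=-1; u≡5, v≡5 (mod 8); ε(u)ε(v)=0·0, αω(v)=2·1, βω(u)=-1·1; sum ≡ 1  ⇒  -1.
(a,b)_31: α=1, u≡19; β=2, v≡24 (mod 31); (19|31)=+1, (24|31)=-1; sign (−1)^0·+1^2·-1^1 = -1.
(a,b)_37: α=1, u≡17; β=2, v≡7 (mod 37); (17|37)=-1, (7|37)=+1; sign (−1)^0·-1^2·+1^1 = +1.
(a,b)_3: α=-4, u≡2; β=-2, v≡1 (mod 3); (2|3)=-1, (1|3)=+1; sign (−1)^0·-1^-2·+1^-4 = +1.
(a,b)_5: α=2, u≡2; β=2, v≡2 (mod 5); (2|5)=-1, (2|5)=-1; sign (−1)^0·-1^2·-1^2 = +1.
Ram(-1147, 58) = {2, 31}; no ℚ_2-point on the conic.

[2, 31]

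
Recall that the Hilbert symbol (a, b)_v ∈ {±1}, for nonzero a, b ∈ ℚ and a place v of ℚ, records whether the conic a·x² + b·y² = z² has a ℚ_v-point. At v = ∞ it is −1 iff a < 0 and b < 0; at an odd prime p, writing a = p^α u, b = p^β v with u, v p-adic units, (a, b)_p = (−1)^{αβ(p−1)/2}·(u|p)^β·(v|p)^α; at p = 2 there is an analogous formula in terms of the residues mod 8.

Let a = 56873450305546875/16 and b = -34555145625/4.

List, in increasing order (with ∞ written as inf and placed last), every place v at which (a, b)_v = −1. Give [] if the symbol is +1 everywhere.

(a, b) ≡ (20995, -17017) mod (ℚ^×)²; places V = {2, 3, 5, 7, 11, 13, 17, 19, ∞}.
(a,b)_5: α=7, u≡1; β=4, v≡3 (mod 5); (1|5)=+1, (3|5)=-1; sign (−1)^0·+1^4·-1^7 = -1.
(a,b)_17: α=1, u≡3; β=1, v≡13 (mod 17); (3|17)=-1, (13|17)=+1; sign (−1)^0·-1^1·+1^1 = -1.
(a,b)_13: α=1, u≡9; β=1, v≡12 (mod 13); (9|13)=+1, (12|13)=+1; sign (−1)^0·+1^1·+1^1 = +1.
(a,b)_19: α=3, u≡3; β=2, v≡16 (mod 19); (3|19)=-1, (16|19)=+1; sign (−1)^0·-1^2·+1^3 = +1.
(a,b)_7: α=2, u≡4; β=1, v≡6 (mod 7); (4|7)=+1, (6|7)=-1; sign (−1)^0·+1^1·-1^2 = +1.
(a,b)_11: α=2, u≡6; β=1, v≡3 (mod 11); (6|11)=-1, (3|11)=+1; sign (−1)^0·-1^1·+1^2 = -1.
(a,b)_3: α=4, u≡1; β=2, v≡2 (mod 3); (1|3)=+1, (2|3)=-1; sign (−1)^0·+1^2·-1^4 = +1.
(a,b)_∞: sgn(20995)=+, sgn(-17017)=−, so +1.
(a,b)_2: α=-4, β=-2; u≡3, v≡7 (mod 8); ε(u)ε(v)=1·1, αω(v)=-4·0, βω(u)=-2·1; sum ≡ 1  ⇒  -1.
(20995, -17017 / ℚ) ramifies at {2, 5, 11, 17}: a division algebra.

[2, 5, 11, 17]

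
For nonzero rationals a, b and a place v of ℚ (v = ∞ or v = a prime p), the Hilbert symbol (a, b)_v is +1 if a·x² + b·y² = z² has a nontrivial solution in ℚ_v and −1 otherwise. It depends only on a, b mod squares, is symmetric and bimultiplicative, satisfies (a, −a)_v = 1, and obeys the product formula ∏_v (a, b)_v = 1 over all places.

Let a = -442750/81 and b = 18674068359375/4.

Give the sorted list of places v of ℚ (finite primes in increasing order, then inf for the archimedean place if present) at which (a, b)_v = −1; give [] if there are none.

Mod squares: a ≡ -17710, b ≡ 5311735. Check v ∈ {∞, 2, 3, 5, 7, 11, 13, 17, 19, 23}.
v=11: a=11^1·(≡8), b=11^1·(≡8) mod 11; (8|11)=-1, (8|11)=-1; (−1)^{1·1·5}·(-1)^1·(-1)^1 = -1.
v=13: a=13^0·(≡10), b=13^1·(≡8) mod 13; (10|13)=+1, (8|13)=-1; (−1)^{0·1·6}·(+1)^1·(-1)^0 = +1.
v=7: a=7^1·(≡4), b=7^0·(≡4) mod 7; (4|7)=+1, (4|7)=+1; (−1)^{1·0·3}·(+1)^0·(+1)^1 = +1.
v=19: a=19^0·(≡9), b=19^1·(≡10) mod 19; (9|19)=+1, (10|19)=-1; (−1)^{0·1·9}·(+1)^1·(-1)^0 = +1.
v=5: a=5^3·(≡3), b=5^9·(≡2) mod 5; (3|5)=-1, (2|5)=-1; (−1)^{3·9·2}·(-1)^9·(-1)^3 = +1.
v=23: a=23^1·(≡2), b=23^1·(≡3) mod 23; (2|23)=+1, (3|23)=+1; (−1)^{1·1·11}·(+1)^1·(+1)^1 = -1.
v=2: v_2(a)=1, v_2(b)=-2; units ≡ 1, 7 (mod 8); ε·ε+αω+βω = 0·1+1·0+-2·0 ≡ 0  ⇒  (a,b)_2 = +1.
v=17: a=17^0·(≡9), b=17^1·(≡7) mod 17; (9|17)=+1, (7|17)=-1; (−1)^{0·1·8}·(+1)^1·(-1)^0 = +1.
v=3: a=3^-4·(≡2), b=3^2·(≡1) mod 3; (2|3)=-1, (1|3)=+1; (−1)^{-4·2·1}·(-1)^2·(+1)^-4 = +1.
v=∞: -17710 < 0 and 5311735 > 0  ⇒  (a,b)_∞ = +1.
|Ram(-17710, 5311735)| = 2, even; anisotropic at {11, 23}.

[11, 23]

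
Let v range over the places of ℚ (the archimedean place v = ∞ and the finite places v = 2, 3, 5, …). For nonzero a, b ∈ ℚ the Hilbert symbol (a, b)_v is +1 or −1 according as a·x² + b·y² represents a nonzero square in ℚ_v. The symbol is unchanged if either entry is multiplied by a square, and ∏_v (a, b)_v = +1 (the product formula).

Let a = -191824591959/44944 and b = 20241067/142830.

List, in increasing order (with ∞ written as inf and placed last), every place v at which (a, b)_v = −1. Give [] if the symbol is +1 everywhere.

Mod squares: a ≡ -2431, b ≡ 5610. Check v ∈ {∞, 2, 3, 5, 7, 11, 13, 17, 23, 47, 53}.
v=13: a=13^1·(≡8), b=13^0·(≡11) mod 13; (8|13)=-1, (11|13)=-1; (−1)^{1·0·6}·(-1)^0·(-1)^1 = -1.
v=47: a=47^2·(≡5), b=47^2·(≡32) mod 47; (5|47)=-1, (32|47)=+1; (−1)^{2·2·23}·(-1)^2·(+1)^2 = +1.
v=17: a=17^1·(≡10), b=17^1·(≡3) mod 17; (10|17)=-1, (3|17)=-1; (−1)^{1·1·8}·(-1)^1·(-1)^1 = +1.
v=3: a=3^6·(≡2), b=3^-3·(≡1) mod 3; (2|3)=-1, (1|3)=+1; (−1)^{6·-3·1}·(-1)^-3·(+1)^6 = -1.
v=23: a=23^0·(≡7), b=23^-2·(≡10) mod 23; (7|23)=-1, (10|23)=-1; (−1)^{0·-2·11}·(-1)^-2·(-1)^0 = +1.
v=7: a=7^2·(≡5), b=7^2·(≡3) mod 7; (5|7)=-1, (3|7)=-1; (−1)^{2·2·3}·(-1)^2·(-1)^2 = +1.
v=∞: -2431 < 0 and 5610 > 0  ⇒  (a,b)_∞ = +1.
v=53: a=53^-2·(≡24), b=53^0·(≡22) mod 53; (24|53)=+1, (22|53)=-1; (−1)^{-2·0·26}·(+1)^0·(-1)^-2 = +1.
v=2: v_2(a)=-4, v_2(b)=-1; units ≡ 1, 5 (mod 8); ε·ε+αω+βω = 0·0+-4·1+-1·0 ≡ 0  ⇒  (a,b)_2 = +1.
v=11: a=11^1·(≡7), b=11^1·(≡1) mod 11; (7|11)=-1, (1|11)=+1; (−1)^{1·1·5}·(-1)^1·(+1)^1 = +1.
v=5: a=5^0·(≡4), b=5^-1·(≡2) mod 5; (4|5)=+1, (2|5)=-1; (−1)^{0·-1·2}·(+1)^-1·(-1)^0 = +1.
|Ram(-2431, 5610)| = 2, even; anisotropic at {3, 13}.

[3, 13]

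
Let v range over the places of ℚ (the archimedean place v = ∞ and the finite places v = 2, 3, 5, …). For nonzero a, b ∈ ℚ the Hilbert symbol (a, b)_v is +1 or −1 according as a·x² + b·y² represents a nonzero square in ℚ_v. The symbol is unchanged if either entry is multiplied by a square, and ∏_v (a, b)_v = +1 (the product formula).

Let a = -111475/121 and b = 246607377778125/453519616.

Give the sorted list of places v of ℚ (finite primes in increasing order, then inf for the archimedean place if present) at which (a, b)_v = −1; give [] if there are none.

(a, b) ≡ (-91, 5) mod (ℚ^×)²; places V = {2, 3, 5, 7, 11, 13, ∞}.
(a,b)_13: α=1, u≡11; β=2, v≡8 (mod 13); (11|13)=-1, (8|13)=-1; sign (−1)^0·-1^2·-1^1 = -1.
(a,b)_11: α=-2, u≡10; β=-6, v≡4 (mod 11); (10|11)=-1, (4|11)=+1; sign (−1)^0·-1^-6·+1^-2 = +1.
(a,b)_7: α=3, u≡2; β=8, v≡3 (mod 7); (2|7)=+1, (3|7)=-1; sign (−1)^0·+1^8·-1^3 = -1.
(a,b)_3: α=0, u≡2; β=4, v≡2 (mod 3); (2|3)=-1, (2|3)=-1; sign (−1)^0·-1^4·-1^0 = +1.
(a,b)_2: α=0, β=-8; u≡5, v≡5 (mod 8); ε(u)ε(v)=0·0, αω(v)=0·1, βω(u)=-8·1; sum ≡ 0  ⇒  +1.
(a,b)_5: α=2, u≡1; β=5, v≡4 (mod 5); (1|5)=+1, (4|5)=+1; sign (−1)^0·+1^5·+1^2 = +1.
(a,b)_∞: sgn(-91)=−, sgn(5)=+, so +1.
(-91, 5 / ℚ) ramifies at {7, 13}: a division algebra.

[7, 13]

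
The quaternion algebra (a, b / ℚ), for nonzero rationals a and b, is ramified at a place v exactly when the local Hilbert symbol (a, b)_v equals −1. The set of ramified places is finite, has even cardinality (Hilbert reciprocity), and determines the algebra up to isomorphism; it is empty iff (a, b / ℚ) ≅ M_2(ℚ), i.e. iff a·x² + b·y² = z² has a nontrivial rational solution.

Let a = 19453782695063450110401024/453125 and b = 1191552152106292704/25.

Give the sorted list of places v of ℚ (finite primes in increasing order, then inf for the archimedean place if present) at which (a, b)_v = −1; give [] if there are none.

[23, 29]

Mod squares: a ≡ 417716754, b ≡ 83694. Check v ∈ {∞, 2, 3, 5, 7, 11, 13, 23, 29, 31, 37}.
v=2: v_2(a)=9, v_2(b)=5; units ≡ 1, 7 (mod 8); ε·ε+αω+βω = 0·1+9·0+5·0 ≡ 0  ⇒  (a,b)_2 = +1.
v=37: a=37^1·(≡8), b=37^1·(≡20) mod 37; (8|37)=-1, (20|37)=-1; (−1)^{1·1·18}·(-1)^1·(-1)^1 = +1.
v=3: a=3^7·(≡2), b=3^7·(≡1) mod 3; (2|3)=-1, (1|3)=+1; (−1)^{7·7·1}·(-1)^7·(+1)^7 = +1.
v=11: a=11^2·(≡5), b=11^0·(≡8) mod 11; (5|11)=+1, (8|11)=-1; (−1)^{2·0·5}·(+1)^0·(-1)^2 = +1.
v=7: a=7^7·(≡5), b=7^4·(≡1) mod 7; (5|7)=-1, (1|7)=+1; (−1)^{7·4·3}·(-1)^4·(+1)^7 = +1.
v=29: a=29^-1·(≡13), b=29^1·(≡10) mod 29; (13|29)=+1, (10|29)=-1; (−1)^{-1·1·14}·(+1)^1·(-1)^-1 = -1.
v=13: a=13^1·(≡4), b=13^1·(≡1) mod 13; (4|13)=+1, (1|13)=+1; (−1)^{1·1·6}·(+1)^1·(+1)^1 = +1.
v=23: a=23^3·(≡2), b=23^2·(≡7) mod 23; (2|23)=+1, (7|23)=-1; (−1)^{3·2·11}·(+1)^2·(-1)^3 = -1.
v=∞: 417716754 > 0 and 83694 > 0  ⇒  (a,b)_∞ = +1.
v=5: a=5^-6·(≡1), b=5^-2·(≡4) mod 5; (1|5)=+1, (4|5)=+1; (−1)^{-6·-2·2}·(+1)^-2·(+1)^-6 = +1.
v=31: a=31^3·(≡27), b=31^2·(≡7) mod 31; (27|31)=-1, (7|31)=+1; (−1)^{3·2·15}·(-1)^2·(+1)^3 = +1.
|Ram(417716754, 83694)| = 2, even; anisotropic at {23, 29}.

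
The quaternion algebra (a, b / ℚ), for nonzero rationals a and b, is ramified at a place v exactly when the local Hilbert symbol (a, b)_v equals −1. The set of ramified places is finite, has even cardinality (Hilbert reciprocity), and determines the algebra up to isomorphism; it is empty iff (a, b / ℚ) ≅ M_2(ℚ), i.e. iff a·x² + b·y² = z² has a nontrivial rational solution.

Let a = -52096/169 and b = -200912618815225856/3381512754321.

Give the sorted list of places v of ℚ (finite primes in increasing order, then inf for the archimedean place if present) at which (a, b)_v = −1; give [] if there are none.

(a, b) ≡ (-814, -23606) mod (ℚ^×)²; places V = {2, 3, 7, 11, 13, 29, 31, 37, ∞}.
(a,b)_7: α=0, u≡5; β=2, v≡3 (mod 7); (5|7)=-1, (3|7)=-1; sign (−1)^0·-1^2·-1^0 = +1.
(a,b)_∞: sgn(-814)=−, sgn(-23606)=−, so -1.
(a,b)_2: α=7, β=21; u≡1, v≡5 (mod 8); ε(u)ε(v)=0·0, αω(v)=7·1, βω(u)=21·0; sum ≡ 1  ⇒  -1.
(a,b)_31: α=0, u≡21; β=-2, v≡18 (mod 31); (21|31)=-1, (18|31)=+1; sign (−1)^0·-1^-2·+1^0 = +1.
(a,b)_37: α=1, u≡14; β=3, v≡25 (mod 37); (14|37)=-1, (25|37)=+1; sign (−1)^0·-1^3·+1^1 = -1.
(a,b)_3: α=0, u≡2; β=-6, v≡1 (mod 3); (2|3)=-1, (1|3)=+1; sign (−1)^0·-1^-6·+1^0 = +1.
(a,b)_29: α=0, u≡14; β=1, v≡8 (mod 29); (14|29)=-1, (8|29)=-1; sign (−1)^0·-1^1·-1^0 = -1.
(a,b)_11: α=1, u≡4; β=3, v≡7 (mod 11); (4|11)=+1, (7|11)=-1; sign (−1)^1·+1^3·-1^1 = +1.
(a,b)_13: α=-2, u≡8; β=-6, v≡6 (mod 13); (8|13)=-1, (6|13)=-1; sign (−1)^0·-1^-6·-1^-2 = +1.
(-814, -23606 / ℚ) ramifies at {2, 29, 37, ∞}: a division algebra.

[2, 29, 37, inf]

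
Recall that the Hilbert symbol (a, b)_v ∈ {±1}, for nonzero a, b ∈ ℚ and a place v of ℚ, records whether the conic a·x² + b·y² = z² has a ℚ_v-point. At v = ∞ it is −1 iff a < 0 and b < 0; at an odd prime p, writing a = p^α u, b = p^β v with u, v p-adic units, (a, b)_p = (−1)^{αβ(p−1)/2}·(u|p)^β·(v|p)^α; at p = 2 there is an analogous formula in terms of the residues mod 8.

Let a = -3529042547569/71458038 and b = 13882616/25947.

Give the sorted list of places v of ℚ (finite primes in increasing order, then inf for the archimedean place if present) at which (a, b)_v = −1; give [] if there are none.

Mod squares: a ≡ -3432198, b ≡ 28842. Check v ∈ {∞, 2, 3, 7, 11, 17, 19, 23, 31}.
v=2: v_2(a)=-1, v_2(b)=3; units ≡ 5, 5 (mod 8); ε·ε+αω+βω = 0·0+-1·1+3·1 ≡ 0  ⇒  (a,b)_2 = +1.
v=7: a=7^5·(≡2), b=7^0·(≡4) mod 7; (2|7)=+1, (4|7)=+1; (−1)^{5·0·3}·(+1)^0·(+1)^5 = +1.
v=19: a=19^3·(≡10), b=19^3·(≡4) mod 19; (10|19)=-1, (4|19)=+1; (−1)^{3·3·9}·(-1)^3·(+1)^3 = +1.
v=3: a=3^-7·(≡2), b=3^-3·(≡2) mod 3; (2|3)=-1, (2|3)=-1; (−1)^{-7·-3·1}·(-1)^-3·(-1)^-7 = -1.
v=31: a=31^-2·(≡30), b=31^-2·(≡13) mod 31; (30|31)=-1, (13|31)=-1; (−1)^{-2·-2·15}·(-1)^-2·(-1)^-2 = +1.
v=17: a=17^-1·(≡15), b=17^0·(≡5) mod 17; (15|17)=+1, (5|17)=-1; (−1)^{-1·0·8}·(+1)^0·(-1)^-1 = -1.
v=23: a=23^1·(≡5), b=23^1·(≡1) mod 23; (5|23)=-1, (1|23)=+1; (−1)^{1·1·11}·(-1)^1·(+1)^1 = +1.
v=∞: -3432198 < 0 and 28842 > 0  ⇒  (a,b)_∞ = +1.
v=11: a=11^3·(≡2), b=11^1·(≡9) mod 11; (2|11)=-1, (9|11)=+1; (−1)^{3·1·5}·(-1)^1·(+1)^3 = +1.
Ram(-3432198, 28842) = {3, 17}; no ℚ_3-point on the conic.

[3, 17]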